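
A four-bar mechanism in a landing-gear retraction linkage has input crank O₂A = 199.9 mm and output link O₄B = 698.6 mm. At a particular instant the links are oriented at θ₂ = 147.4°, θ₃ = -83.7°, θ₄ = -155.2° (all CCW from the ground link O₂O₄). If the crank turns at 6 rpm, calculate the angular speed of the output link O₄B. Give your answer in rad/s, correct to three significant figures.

ω₂ = 0.6283 rad/s (from 6 rpm).
Differentiating the loop-closure r₂e^{iθ₂}+r₃e^{iθ₃}=r₁+r₄e^{iθ₄} gives r₂ω₂e^{iθ₂}+r₃ω₃e^{iθ₃}=r₄ω₄e^{iθ₄}.
Eliminating the other unknown: ω₄ = r₂ω₂ sin(θ₂−θ₃) / [r₄ sin(θ₄−θ₃)].
Numerator sine = -0.77824; denominator sine = -0.94832.
Result = 0.1999·0.6283·(-0.77824) / (0.6986·(-0.94832)) = +0.14754 rad/s; magnitude 0.14754 rad/s.

0.148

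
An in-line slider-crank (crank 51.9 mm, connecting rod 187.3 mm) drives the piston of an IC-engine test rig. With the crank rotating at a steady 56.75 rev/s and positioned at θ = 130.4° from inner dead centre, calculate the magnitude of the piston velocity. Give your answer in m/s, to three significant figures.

11.5

ω = 2π·56.8 = 356.6 rad/s
For an in-line slider-crank, x = r cosθ + √(L² − r² sin²θ), so v = −rω sinθ·[1 + r cosθ/√(L² − r² sin²θ)].
With r = 0.0519 m, L = 0.1873 m, θ = 130.4°: √(L² − r² sin²θ) = 0.18308 m.
v = −0.0519·356.6·0.76154·[1 + 0.0519·-0.64812/0.18308] = -11.504 m/s.
|v| = 11.504 m/s.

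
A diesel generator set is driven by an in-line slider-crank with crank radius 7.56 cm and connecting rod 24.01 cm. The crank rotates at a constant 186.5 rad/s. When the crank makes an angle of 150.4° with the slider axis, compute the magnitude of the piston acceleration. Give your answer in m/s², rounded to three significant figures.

ω = 186.5 rad/s
x(θ) = r cosθ + √(L² − r² sin²θ); with ω constant, a = ω²·d²x/dθ².
d²x/dθ² = −r cosθ − r²(cos2θ)/√u − r⁴ sin²2θ/(4u^{3/2}),  u = L² − r² sin²θ = 0.0562536 m².
Substituting r = 0.0756 m, L = 0.2401 m, θ = 150.4°: d²x/dθ² = +0.052943 m.
a = ω²·d²x/dθ² = (186.5)²·(+0.052943) = +1841.5 m/s²;  |a| = 1841.5 m/s².

1840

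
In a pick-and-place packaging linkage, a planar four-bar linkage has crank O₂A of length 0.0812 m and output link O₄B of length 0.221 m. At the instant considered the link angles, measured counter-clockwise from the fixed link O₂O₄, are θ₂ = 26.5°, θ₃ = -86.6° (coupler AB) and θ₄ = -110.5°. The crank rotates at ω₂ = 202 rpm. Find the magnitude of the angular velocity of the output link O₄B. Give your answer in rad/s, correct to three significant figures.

17.6

ω₂ = 21.15 rad/s (from 202 rpm).
Differentiating the loop-closure r₂e^{iθ₂}+r₃e^{iθ₃}=r₁+r₄e^{iθ₄} gives r₂ω₂e^{iθ₂}+r₃ω₃e^{iθ₃}=r₄ω₄e^{iθ₄}.
Eliminating the other unknown: ω₄ = r₂ω₂ sin(θ₂−θ₃) / [r₄ sin(θ₄−θ₃)].
Numerator sine = +0.91982; denominator sine = -0.40514.
Result = 0.0812·21.15·(+0.91982) / (0.221·(-0.40514)) = -17.646 rad/s; magnitude 17.646 rad/s.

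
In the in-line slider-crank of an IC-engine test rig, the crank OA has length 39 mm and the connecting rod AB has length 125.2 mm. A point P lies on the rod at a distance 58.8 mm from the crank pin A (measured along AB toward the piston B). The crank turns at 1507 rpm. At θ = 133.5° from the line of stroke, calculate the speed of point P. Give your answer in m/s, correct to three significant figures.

4.59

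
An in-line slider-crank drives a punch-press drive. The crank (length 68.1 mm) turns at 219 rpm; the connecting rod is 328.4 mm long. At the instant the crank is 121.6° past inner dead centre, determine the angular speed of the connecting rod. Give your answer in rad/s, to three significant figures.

2.53

ω = 22.93 rad/s (converted from 219 rpm).
The rod makes angle φ with the slider axis where L sinφ = r sinθ; differentiating, L cosφ·φ̇ = r ω cosθ.
L cosφ = √(L² − r² sin²θ) = 0.32324 m.
|ω_rod| = r ω |cosθ| / √(L² − r² sin²θ) = 0.0681·22.93·0.52399/0.32324 = 2.5317 rad/s.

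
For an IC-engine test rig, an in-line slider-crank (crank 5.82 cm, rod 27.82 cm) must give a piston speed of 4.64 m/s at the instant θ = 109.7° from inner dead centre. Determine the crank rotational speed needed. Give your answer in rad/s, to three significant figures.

For an in-line slider-crank, |v_piston| = rω|sinθ|·[1 + r cosθ/√(L² − r² sin²θ)].
With r = 0.0582 m, L = 0.2782 m, θ = 109.7°: the bracketed kinematic factor |dx/dθ| = 0.050852 m.
ω = v/|dx/dθ| = 4.64/0.050852 = 91.245 rad/s.

91.2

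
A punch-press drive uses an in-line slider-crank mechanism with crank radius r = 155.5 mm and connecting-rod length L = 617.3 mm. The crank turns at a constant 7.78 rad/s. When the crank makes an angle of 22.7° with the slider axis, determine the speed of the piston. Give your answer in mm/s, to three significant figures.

ω = 7.78 rad/s
For an in-line slider-crank, x = r cosθ + √(L² − r² sin²θ), so v = −rω sinθ·[1 + r cosθ/√(L² − r² sin²θ)].
With r = 0.1555 m, L = 0.6173 m, θ = 22.7°: √(L² − r² sin²θ) = 0.61438 m.
v = −0.1555·7.78·0.38591·[1 + 0.1555·0.92254/0.61438] = -0.57588 m/s.
|v| = 0.57588 m/s = 575.88 mm/s.

576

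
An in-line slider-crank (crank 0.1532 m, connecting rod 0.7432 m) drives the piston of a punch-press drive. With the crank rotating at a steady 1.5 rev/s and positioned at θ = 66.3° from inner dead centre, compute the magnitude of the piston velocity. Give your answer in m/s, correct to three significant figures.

ω = 2π·1.5 = 9.425 rad/s
For an in-line slider-crank, x = r cosθ + √(L² − r² sin²θ), so v = −rω sinθ·[1 + r cosθ/√(L² − r² sin²θ)].
With r = 0.1532 m, L = 0.7432 m, θ = 66.3°: √(L² − r² sin²θ) = 0.72984 m.
v = −0.1532·9.425·0.91566·[1 + 0.1532·0.40195/0.72984] = -1.4337 m/s.
|v| = 1.4337 m/s.

1.43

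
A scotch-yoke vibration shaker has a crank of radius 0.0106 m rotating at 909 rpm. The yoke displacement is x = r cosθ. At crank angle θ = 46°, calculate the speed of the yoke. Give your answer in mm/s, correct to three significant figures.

ω = 95.19 rad/s (from 909 rpm).
x = r cosθ ⇒ ẋ = −rω sinθ.
|v| = rω|sinθ| = 0.0106·95.19·|sin 46°| = 0.72583 m/s = 725.83 mm/s.

726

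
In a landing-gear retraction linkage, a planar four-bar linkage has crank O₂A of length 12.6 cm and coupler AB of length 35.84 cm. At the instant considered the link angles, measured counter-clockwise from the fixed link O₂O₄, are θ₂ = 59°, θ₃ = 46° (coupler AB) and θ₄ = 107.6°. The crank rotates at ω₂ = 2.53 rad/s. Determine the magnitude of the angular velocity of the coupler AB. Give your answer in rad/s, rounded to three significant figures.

0.758

ω₂ = 2.53 rad/s
Differentiating the loop-closure r₂e^{iθ₂}+r₃e^{iθ₃}=r₁+r₄e^{iθ₄} gives r₂ω₂e^{iθ₂}+r₃ω₃e^{iθ₃}=r₄ω₄e^{iθ₄}.
Eliminating the other unknown: ω₃ = r₂ω₂ sin(θ₄−θ₂) / [r₃ sin(θ₃−θ₄)].
Numerator sine = +0.75011; denominator sine = -0.87965.
Result = 0.126·2.53·(+0.75011) / (0.3584·(-0.87965)) = -0.75847 rad/s; magnitude 0.75847 rad/s.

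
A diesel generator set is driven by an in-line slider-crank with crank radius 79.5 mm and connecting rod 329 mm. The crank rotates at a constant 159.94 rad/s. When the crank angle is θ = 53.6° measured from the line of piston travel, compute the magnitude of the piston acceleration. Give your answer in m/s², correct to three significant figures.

1070

ω = 159.9 rad/s
x(θ) = r cosθ + √(L² − r² sin²θ); with ω constant, a = ω²·d²x/dθ².
d²x/dθ² = −r cosθ − r²(cos2θ)/√u − r⁴ sin²2θ/(4u^{3/2}),  u = L² − r² sin²θ = 0.104146 m².
Substituting r = 0.0795 m, L = 0.329 m, θ = 53.6°: d²x/dθ² = -0.041657 m.
a = ω²·d²x/dθ² = (159.9)²·(-0.041657) = -1065.6 m/s²;  |a| = 1065.6 m/s².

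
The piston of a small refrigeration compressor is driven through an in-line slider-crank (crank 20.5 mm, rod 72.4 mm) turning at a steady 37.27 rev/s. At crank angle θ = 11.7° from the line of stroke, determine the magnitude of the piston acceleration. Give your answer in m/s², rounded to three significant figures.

1390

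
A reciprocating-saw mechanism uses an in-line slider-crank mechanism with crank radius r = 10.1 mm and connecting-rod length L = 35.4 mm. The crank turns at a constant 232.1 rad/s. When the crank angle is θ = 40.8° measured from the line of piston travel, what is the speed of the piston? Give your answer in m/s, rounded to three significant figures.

1.87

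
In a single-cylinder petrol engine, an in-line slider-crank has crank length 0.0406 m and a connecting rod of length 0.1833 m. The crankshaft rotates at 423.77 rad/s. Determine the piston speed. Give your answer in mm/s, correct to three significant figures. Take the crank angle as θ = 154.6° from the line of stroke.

ω = 423.8 rad/s
For an in-line slider-crank, x = r cosθ + √(L² − r² sin²θ), so v = −rω sinθ·[1 + r cosθ/√(L² − r² sin²θ)].
With r = 0.0406 m, L = 0.1833 m, θ = 154.6°: √(L² − r² sin²θ) = 0.18247 m.
v = −0.0406·423.8·0.42894·[1 + 0.0406·-0.90334/0.18247] = -5.8966 m/s.
|v| = 5.8966 m/s = 5896.6 mm/s.

5900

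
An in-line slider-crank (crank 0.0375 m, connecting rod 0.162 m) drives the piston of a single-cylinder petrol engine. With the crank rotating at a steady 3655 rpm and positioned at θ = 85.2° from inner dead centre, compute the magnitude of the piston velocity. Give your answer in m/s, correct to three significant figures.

ω = 2π·3655/60 = 382.8 rad/s
For an in-line slider-crank, x = r cosθ + √(L² − r² sin²θ), so v = −rω sinθ·[1 + r cosθ/√(L² − r² sin²θ)].
With r = 0.0375 m, L = 0.162 m, θ = 85.2°: √(L² − r² sin²θ) = 0.15763 m.
v = −0.0375·382.8·0.99649·[1 + 0.0375·0.08368/0.15763] = -14.588 m/s.
|v| = 14.588 m/s.

14.6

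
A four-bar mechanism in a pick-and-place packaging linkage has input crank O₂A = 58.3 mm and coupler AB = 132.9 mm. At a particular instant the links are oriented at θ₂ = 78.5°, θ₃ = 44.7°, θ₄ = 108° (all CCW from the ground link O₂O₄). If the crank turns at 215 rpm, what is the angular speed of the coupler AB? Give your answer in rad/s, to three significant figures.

5.44

ω₂ = 22.51 rad/s (from 215 rpm).
Differentiating the loop-closure r₂e^{iθ₂}+r₃e^{iθ₃}=r₁+r₄e^{iθ₄} gives r₂ω₂e^{iθ₂}+r₃ω₃e^{iθ₃}=r₄ω₄e^{iθ₄}.
Eliminating the other unknown: ω₃ = r₂ω₂ sin(θ₄−θ₂) / [r₃ sin(θ₃−θ₄)].
Numerator sine = +0.49242; denominator sine = -0.89337.
Result = 0.0583·22.51·(+0.49242) / (0.1329·(-0.89337)) = -5.444 rad/s; magnitude 5.444 rad/s.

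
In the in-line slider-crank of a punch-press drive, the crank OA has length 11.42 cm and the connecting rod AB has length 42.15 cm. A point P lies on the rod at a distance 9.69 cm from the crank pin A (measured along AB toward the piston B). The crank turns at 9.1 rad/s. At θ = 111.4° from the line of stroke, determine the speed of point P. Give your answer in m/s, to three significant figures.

ω = 9.1 rad/s.  Crank-pin speed |V_A| = rω = 1.0392 m/s, perpendicular to OA.
Rod angle: sinφ = −(r/L) sinθ ⇒ φ = -14.611°; ω_rod = −rω cosθ/√(L²−r²sin²θ) = +0.92968 rad/s.
V_P = V_A + ω_rod × AP, with AP = 0.0969 m along the rod.
Components: V_Px = −rω sinθ − a·ω_rod·sinφ = -0.94485 m/s;  V_Py = rω cosθ + a·ω_rod·cosφ = -0.29201 m/s.
|V_P| = √(V_Px² + V_Py²) = 0.98894 m/s.

0.989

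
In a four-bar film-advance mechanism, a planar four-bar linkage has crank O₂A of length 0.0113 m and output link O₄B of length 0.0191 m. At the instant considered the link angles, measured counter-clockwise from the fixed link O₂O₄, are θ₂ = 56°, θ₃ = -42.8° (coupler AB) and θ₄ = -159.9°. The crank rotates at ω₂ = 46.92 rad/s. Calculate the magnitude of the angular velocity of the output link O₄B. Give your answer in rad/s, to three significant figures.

ω₂ = 46.92 rad/s
Differentiating the loop-closure r₂e^{iθ₂}+r₃e^{iθ₃}=r₁+r₄e^{iθ₄} gives r₂ω₂e^{iθ₂}+r₃ω₃e^{iθ₃}=r₄ω₄e^{iθ₄}.
Eliminating the other unknown: ω₄ = r₂ω₂ sin(θ₂−θ₃) / [r₄ sin(θ₄−θ₃)].
Numerator sine = +0.98823; denominator sine = -0.89021.
Result = 0.0113·46.92·(+0.98823) / (0.0191·(-0.89021)) = -30.815 rad/s; magnitude 30.815 rad/s.

30.8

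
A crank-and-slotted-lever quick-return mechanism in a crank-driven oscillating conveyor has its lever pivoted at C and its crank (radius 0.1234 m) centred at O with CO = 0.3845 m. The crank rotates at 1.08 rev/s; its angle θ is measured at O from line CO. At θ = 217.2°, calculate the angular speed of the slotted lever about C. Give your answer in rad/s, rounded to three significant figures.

1.75

ω = 6.786 rad/s (from 1.08 rev/s).
Crank pin A relative to C: A = (d + r cosθ, r sinθ); lever angle φ = atan2(r sinθ, d + r cosθ).
Differentiating tanφ: φ̇ = rω(d cosθ + r)/(d² + r² + 2dr cosθ).
d² + r² + 2dr cosθ = |CA|² = 0.0874814 m²;  d cosθ + r = -0.18287 m.
|ω_lever| = |0.1234·6.786·-0.18287| / 0.0874814 = 1.7504 rad/s.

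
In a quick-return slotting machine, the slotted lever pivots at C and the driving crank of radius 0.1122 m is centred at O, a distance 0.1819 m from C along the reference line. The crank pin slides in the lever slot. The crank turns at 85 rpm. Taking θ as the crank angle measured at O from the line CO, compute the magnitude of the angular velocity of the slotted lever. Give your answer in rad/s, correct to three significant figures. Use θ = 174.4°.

13.6

ω = 8.901 rad/s (from 85 rpm).
Crank pin A relative to C: A = (d + r cosθ, r sinθ); lever angle φ = atan2(r sinθ, d + r cosθ).
Differentiating tanφ: φ̇ = rω(d cosθ + r)/(d² + r² + 2dr cosθ).
d² + r² + 2dr cosθ = |CA|² = 0.0050529 m²;  d cosθ + r = -0.068832 m.
|ω_lever| = |0.1122·8.901·-0.068832| / 0.0050529 = 13.605 rad/s.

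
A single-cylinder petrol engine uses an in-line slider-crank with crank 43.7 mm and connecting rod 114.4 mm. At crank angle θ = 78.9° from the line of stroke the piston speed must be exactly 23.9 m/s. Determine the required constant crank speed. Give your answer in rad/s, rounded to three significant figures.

For an in-line slider-crank, |v_piston| = rω|sinθ|·[1 + r cosθ/√(L² − r² sin²θ)].
With r = 0.0437 m, L = 0.1144 m, θ = 78.9°: the bracketed kinematic factor |dx/dθ| = 0.046284 m.
ω = v/|dx/dθ| = 23.9/0.046284 = 516.38 rad/s.

516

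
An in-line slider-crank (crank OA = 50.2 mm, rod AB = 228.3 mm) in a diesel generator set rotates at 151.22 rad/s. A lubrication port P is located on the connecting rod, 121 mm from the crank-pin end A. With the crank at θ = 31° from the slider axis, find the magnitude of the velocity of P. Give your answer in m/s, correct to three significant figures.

ω = 151.2 rad/s.  Crank-pin speed |V_A| = rω = 7.5912 m/s, perpendicular to OA.
Rod angle: sinφ = −(r/L) sinθ ⇒ φ = -6.503°; ω_rod = −rω cosθ/√(L²−r²sin²θ) = -28.686 rad/s.
V_P = V_A + ω_rod × AP, with AP = 0.121 m along the rod.
Components: V_Px = −rω sinθ − a·ω_rod·sinφ = -4.3029 m/s;  V_Py = rω cosθ + a·ω_rod·cosφ = +3.0582 m/s.
|V_P| = √(V_Px² + V_Py²) = 5.279 m/s.

5.28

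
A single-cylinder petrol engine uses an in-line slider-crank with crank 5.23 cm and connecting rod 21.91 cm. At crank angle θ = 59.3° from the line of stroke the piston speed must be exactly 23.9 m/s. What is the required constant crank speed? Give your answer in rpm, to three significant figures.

4510

For an in-line slider-crank, |v_piston| = rω|sinθ|·[1 + r cosθ/√(L² − r² sin²θ)].
With r = 0.0523 m, L = 0.2191 m, θ = 59.3°: the bracketed kinematic factor |dx/dθ| = 0.05057 m.
ω = v/|dx/dθ| = 23.9/0.05057 = 472.61 rad/s.
N = 60ω/(2π) = 4513.1 rpm.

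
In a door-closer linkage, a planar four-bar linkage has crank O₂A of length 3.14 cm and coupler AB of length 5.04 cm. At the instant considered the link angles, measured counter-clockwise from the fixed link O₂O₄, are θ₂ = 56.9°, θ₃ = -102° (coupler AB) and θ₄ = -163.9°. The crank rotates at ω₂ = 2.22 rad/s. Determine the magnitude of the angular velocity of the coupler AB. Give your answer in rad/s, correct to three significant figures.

1.02

ω₂ = 2.22 rad/s
Differentiating the loop-closure r₂e^{iθ₂}+r₃e^{iθ₃}=r₁+r₄e^{iθ₄} gives r₂ω₂e^{iθ₂}+r₃ω₃e^{iθ₃}=r₄ω₄e^{iθ₄}.
Eliminating the other unknown: ω₃ = r₂ω₂ sin(θ₄−θ₂) / [r₃ sin(θ₃−θ₄)].
Numerator sine = +0.65342; denominator sine = +0.88213.
Result = 0.0314·2.22·(+0.65342) / (0.0504·(+0.88213)) = +1.0245 rad/s; magnitude 1.0245 rad/s.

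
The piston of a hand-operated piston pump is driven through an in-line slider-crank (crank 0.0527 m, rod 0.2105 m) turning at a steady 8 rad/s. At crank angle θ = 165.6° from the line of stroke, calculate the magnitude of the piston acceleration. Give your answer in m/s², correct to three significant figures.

2.52

ω = 8 rad/s
x(θ) = r cosθ + √(L² − r² sin²θ); with ω constant, a = ω²·d²x/dθ².
d²x/dθ² = −r cosθ − r²(cos2θ)/√u − r⁴ sin²2θ/(4u^{3/2}),  u = L² − r² sin²θ = 0.0441385 m².
Substituting r = 0.0527 m, L = 0.2105 m, θ = 165.6°: d²x/dθ² = +0.039412 m.
a = ω²·d²x/dθ² = (8)²·(+0.039412) = +2.5224 m/s²;  |a| = 2.5224 m/s².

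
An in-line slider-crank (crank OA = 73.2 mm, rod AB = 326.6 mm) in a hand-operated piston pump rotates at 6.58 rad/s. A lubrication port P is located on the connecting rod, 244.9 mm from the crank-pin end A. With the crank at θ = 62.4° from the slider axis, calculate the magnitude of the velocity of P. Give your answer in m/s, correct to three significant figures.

ω = 6.58 rad/s.  Crank-pin speed |V_A| = rω = 0.48166 m/s, perpendicular to OA.
Rod angle: sinφ = −(r/L) sinθ ⇒ φ = -11.456°; ω_rod = −rω cosθ/√(L²−r²sin²θ) = -0.69714 rad/s.
V_P = V_A + ω_rod × AP, with AP = 0.2449 m along the rod.
Components: V_Px = −rω sinθ − a·ω_rod·sinφ = -0.46076 m/s;  V_Py = rω cosθ + a·ω_rod·cosφ = +0.055821 m/s.
|V_P| = √(V_Px² + V_Py²) = 0.46413 m/s.

0.464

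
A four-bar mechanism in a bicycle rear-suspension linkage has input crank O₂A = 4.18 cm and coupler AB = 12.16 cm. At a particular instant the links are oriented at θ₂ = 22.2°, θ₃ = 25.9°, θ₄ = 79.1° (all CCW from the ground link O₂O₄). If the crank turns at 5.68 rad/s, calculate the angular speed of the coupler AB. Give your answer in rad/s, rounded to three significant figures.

ω₂ = 5.68 rad/s
Differentiating the loop-closure r₂e^{iθ₂}+r₃e^{iθ₃}=r₁+r₄e^{iθ₄} gives r₂ω₂e^{iθ₂}+r₃ω₃e^{iθ₃}=r₄ω₄e^{iθ₄}.
Eliminating the other unknown: ω₃ = r₂ω₂ sin(θ₄−θ₂) / [r₃ sin(θ₃−θ₄)].
Numerator sine = +0.83772; denominator sine = -0.80073.
Result = 0.0418·5.68·(+0.83772) / (0.1216·(-0.80073)) = -2.0427 rad/s; magnitude 2.0427 rad/s.

2.04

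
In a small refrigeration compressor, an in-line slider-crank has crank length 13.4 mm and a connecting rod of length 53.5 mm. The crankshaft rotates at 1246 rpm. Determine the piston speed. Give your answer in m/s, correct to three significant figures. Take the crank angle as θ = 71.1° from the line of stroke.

1.79

ω = 2π·1246/60 = 130.5 rad/s
For an in-line slider-crank, x = r cosθ + √(L² − r² sin²θ), so v = −rω sinθ·[1 + r cosθ/√(L² − r² sin²θ)].
With r = 0.0134 m, L = 0.0535 m, θ = 71.1°: √(L² − r² sin²θ) = 0.051976 m.
v = −0.0134·130.5·0.94609·[1 + 0.0134·0.32392/0.051976] = -1.7923 m/s.
|v| = 1.7923 m/s.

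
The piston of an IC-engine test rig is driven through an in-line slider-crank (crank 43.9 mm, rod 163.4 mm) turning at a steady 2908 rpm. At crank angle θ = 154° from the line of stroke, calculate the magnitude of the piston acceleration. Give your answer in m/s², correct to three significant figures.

2970

ω = 2π·2908/60 = 304.5 rad/s
x(θ) = r cosθ + √(L² − r² sin²θ); with ω constant, a = ω²·d²x/dθ².
d²x/dθ² = −r cosθ − r²(cos2θ)/√u − r⁴ sin²2θ/(4u^{3/2}),  u = L² − r² sin²θ = 0.0263292 m².
Substituting r = 0.0439 m, L = 0.1634 m, θ = 154°: d²x/dθ² = +0.03201 m.
a = ω²·d²x/dθ² = (304.5)²·(+0.03201) = +2968.4 m/s²;  |a| = 2968.4 m/s².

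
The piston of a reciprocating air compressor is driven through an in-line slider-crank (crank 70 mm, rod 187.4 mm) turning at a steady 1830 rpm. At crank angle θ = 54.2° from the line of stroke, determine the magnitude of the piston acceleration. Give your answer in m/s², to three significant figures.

ω = 2π·1830/60 = 191.6 rad/s
x(θ) = r cosθ + √(L² − r² sin²θ); with ω constant, a = ω²·d²x/dθ².
d²x/dθ² = −r cosθ − r²(cos2θ)/√u − r⁴ sin²2θ/(4u^{3/2}),  u = L² − r² sin²θ = 0.0318954 m².
Substituting r = 0.07 m, L = 0.1874 m, θ = 54.2°: d²x/dθ² = -0.033235 m.
a = ω²·d²x/dθ² = (191.6)²·(-0.033235) = -1220.6 m/s²;  |a| = 1220.6 m/s².

1220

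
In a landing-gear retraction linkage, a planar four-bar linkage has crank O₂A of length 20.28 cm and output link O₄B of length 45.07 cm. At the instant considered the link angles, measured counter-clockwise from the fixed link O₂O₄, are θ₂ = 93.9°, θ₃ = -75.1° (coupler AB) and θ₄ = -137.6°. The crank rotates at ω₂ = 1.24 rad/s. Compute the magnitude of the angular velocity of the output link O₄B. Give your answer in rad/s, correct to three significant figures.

0.120

ω₂ = 1.24 rad/s
Differentiating the loop-closure r₂e^{iθ₂}+r₃e^{iθ₃}=r₁+r₄e^{iθ₄} gives r₂ω₂e^{iθ₂}+r₃ω₃e^{iθ₃}=r₄ω₄e^{iθ₄}.
Eliminating the other unknown: ω₄ = r₂ω₂ sin(θ₂−θ₃) / [r₄ sin(θ₄−θ₃)].
Numerator sine = +0.19081; denominator sine = -0.88701.
Result = 0.2028·1.24·(+0.19081) / (0.4507·(-0.88701)) = -0.12003 rad/s; magnitude 0.12003 rad/s.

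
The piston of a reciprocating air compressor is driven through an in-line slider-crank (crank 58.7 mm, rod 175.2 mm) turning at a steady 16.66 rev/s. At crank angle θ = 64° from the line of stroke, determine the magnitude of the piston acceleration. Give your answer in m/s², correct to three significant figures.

147

ω = 2π·16.7 = 104.7 rad/s
x(θ) = r cosθ + √(L² − r² sin²θ); with ω constant, a = ω²·d²x/dθ².
d²x/dθ² = −r cosθ − r²(cos2θ)/√u − r⁴ sin²2θ/(4u^{3/2}),  u = L² − r² sin²θ = 0.0279115 m².
Substituting r = 0.0587 m, L = 0.1752 m, θ = 64°: d²x/dθ² = -0.01343 m.
a = ω²·d²x/dθ² = (104.7)²·(-0.01343) = -147.16 m/s²;  |a| = 147.16 m/s².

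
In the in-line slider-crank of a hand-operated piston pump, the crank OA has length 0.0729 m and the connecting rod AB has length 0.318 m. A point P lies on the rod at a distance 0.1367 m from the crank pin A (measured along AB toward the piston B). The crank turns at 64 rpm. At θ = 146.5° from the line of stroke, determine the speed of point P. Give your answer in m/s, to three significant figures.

0.339

ω = 6.702 rad/s.  Crank-pin speed |V_A| = rω = 0.48858 m/s, perpendicular to OA.
Rod angle: sinφ = −(r/L) sinθ ⇒ φ = -7.269°; ω_rod = −rω cosθ/√(L²−r²sin²θ) = +1.2916 rad/s.
V_P = V_A + ω_rod × AP, with AP = 0.1367 m along the rod.
Components: V_Px = −rω sinθ − a·ω_rod·sinφ = -0.24733 m/s;  V_Py = rω cosθ + a·ω_rod·cosφ = -0.23228 m/s.
|V_P| = √(V_Px² + V_Py²) = 0.3393 m/s.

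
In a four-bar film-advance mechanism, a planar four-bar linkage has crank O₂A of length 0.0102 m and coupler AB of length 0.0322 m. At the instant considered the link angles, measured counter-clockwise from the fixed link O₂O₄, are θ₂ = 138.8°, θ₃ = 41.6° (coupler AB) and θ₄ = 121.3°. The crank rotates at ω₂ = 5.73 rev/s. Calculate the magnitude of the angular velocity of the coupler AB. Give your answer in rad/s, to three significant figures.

3.49

ω₂ = 36 rad/s (from 5.73 rev/s).
Differentiating the loop-closure r₂e^{iθ₂}+r₃e^{iθ₃}=r₁+r₄e^{iθ₄} gives r₂ω₂e^{iθ₂}+r₃ω₃e^{iθ₃}=r₄ω₄e^{iθ₄}.
Eliminating the other unknown: ω₃ = r₂ω₂ sin(θ₄−θ₂) / [r₃ sin(θ₃−θ₄)].
Numerator sine = -0.30071; denominator sine = -0.98389.
Result = 0.0102·36·(-0.30071) / (0.0322·(-0.98389)) = +3.4856 rad/s; magnitude 3.4856 rad/s.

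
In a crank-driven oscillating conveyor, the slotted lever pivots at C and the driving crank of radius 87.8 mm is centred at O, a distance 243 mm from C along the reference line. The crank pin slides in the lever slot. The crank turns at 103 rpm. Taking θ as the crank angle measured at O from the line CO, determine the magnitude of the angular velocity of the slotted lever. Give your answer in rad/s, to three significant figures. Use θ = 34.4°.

2.68

ω = 10.79 rad/s (from 103 rpm).
Crank pin A relative to C: A = (d + r cosθ, r sinθ); lever angle φ = atan2(r sinθ, d + r cosθ).
Differentiating tanφ: φ̇ = rω(d cosθ + r)/(d² + r² + 2dr cosθ).
d² + r² + 2dr cosθ = |CA|² = 0.101966 m²;  d cosθ + r = +0.2883 m.
|ω_lever| = |0.0878·10.79·+0.2883| / 0.101966 = 2.6776 rad/s.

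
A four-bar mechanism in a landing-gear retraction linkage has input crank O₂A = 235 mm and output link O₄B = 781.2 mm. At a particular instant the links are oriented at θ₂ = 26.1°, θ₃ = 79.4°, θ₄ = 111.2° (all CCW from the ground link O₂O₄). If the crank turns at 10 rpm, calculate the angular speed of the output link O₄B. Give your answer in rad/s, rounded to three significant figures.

ω₂ = 1.047 rad/s (from 10 rpm).
Differentiating the loop-closure r₂e^{iθ₂}+r₃e^{iθ₃}=r₁+r₄e^{iθ₄} gives r₂ω₂e^{iθ₂}+r₃ω₃e^{iθ₃}=r₄ω₄e^{iθ₄}.
Eliminating the other unknown: ω₄ = r₂ω₂ sin(θ₂−θ₃) / [r₄ sin(θ₄−θ₃)].
Numerator sine = -0.80178; denominator sine = +0.52696.
Result = 0.235·1.047·(-0.80178) / (0.7812·(+0.52696)) = -0.47931 rad/s; magnitude 0.47931 rad/s.

0.479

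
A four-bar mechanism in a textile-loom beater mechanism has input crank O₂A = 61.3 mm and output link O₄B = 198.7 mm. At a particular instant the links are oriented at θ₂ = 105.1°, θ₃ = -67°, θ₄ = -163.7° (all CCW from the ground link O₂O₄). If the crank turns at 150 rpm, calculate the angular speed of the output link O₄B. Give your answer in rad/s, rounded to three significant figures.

ω₂ = 15.71 rad/s (from 150 rpm).
Differentiating the loop-closure r₂e^{iθ₂}+r₃e^{iθ₃}=r₁+r₄e^{iθ₄} gives r₂ω₂e^{iθ₂}+r₃ω₃e^{iθ₃}=r₄ω₄e^{iθ₄}.
Eliminating the other unknown: ω₄ = r₂ω₂ sin(θ₂−θ₃) / [r₄ sin(θ₄−θ₃)].
Numerator sine = +0.13744; denominator sine = -0.99317.
Result = 0.0613·15.71·(+0.13744) / (0.1987·(-0.99317)) = -0.67063 rad/s; magnitude 0.67063 rad/s.

0.671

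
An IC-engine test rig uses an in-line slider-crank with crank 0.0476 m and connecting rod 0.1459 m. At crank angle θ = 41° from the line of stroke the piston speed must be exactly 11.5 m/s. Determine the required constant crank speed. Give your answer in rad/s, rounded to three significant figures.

For an in-line slider-crank, |v_piston| = rω|sinθ|·[1 + r cosθ/√(L² − r² sin²θ)].
With r = 0.0476 m, L = 0.1459 m, θ = 41°: the bracketed kinematic factor |dx/dθ| = 0.0391 m.
ω = v/|dx/dθ| = 11.5/0.0391 = 294.12 rad/s.

294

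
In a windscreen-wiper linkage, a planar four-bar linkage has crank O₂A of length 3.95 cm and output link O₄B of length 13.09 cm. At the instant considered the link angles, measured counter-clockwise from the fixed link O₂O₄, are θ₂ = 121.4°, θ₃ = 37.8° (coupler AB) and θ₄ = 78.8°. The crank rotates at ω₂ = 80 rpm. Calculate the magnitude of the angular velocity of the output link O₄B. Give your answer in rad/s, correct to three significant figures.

3.83

ω₂ = 8.378 rad/s (from 80 rpm).
Differentiating the loop-closure r₂e^{iθ₂}+r₃e^{iθ₃}=r₁+r₄e^{iθ₄} gives r₂ω₂e^{iθ₂}+r₃ω₃e^{iθ₃}=r₄ω₄e^{iθ₄}.
Eliminating the other unknown: ω₄ = r₂ω₂ sin(θ₂−θ₃) / [r₄ sin(θ₄−θ₃)].
Numerator sine = +0.99377; denominator sine = +0.65606.
Result = 0.0395·8.378·(+0.99377) / (0.1309·(+0.65606)) = +3.8293 rad/s; magnitude 3.8293 rad/s.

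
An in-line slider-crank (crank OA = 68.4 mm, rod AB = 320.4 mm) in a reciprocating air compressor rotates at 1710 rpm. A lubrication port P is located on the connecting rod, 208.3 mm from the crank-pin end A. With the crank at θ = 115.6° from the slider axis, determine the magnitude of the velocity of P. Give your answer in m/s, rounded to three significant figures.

ω = 179.1 rad/s.  Crank-pin speed |V_A| = rω = 12.248 m/s, perpendicular to OA.
Rod angle: sinφ = −(r/L) sinθ ⇒ φ = -11.100°; ω_rod = −rω cosθ/√(L²−r²sin²θ) = +16.833 rad/s.
V_P = V_A + ω_rod × AP, with AP = 0.2083 m along the rod.
Components: V_Px = −rω sinθ − a·ω_rod·sinφ = -10.371 m/s;  V_Py = rω cosθ + a·ω_rod·cosφ = -1.8517 m/s.
|V_P| = √(V_Px² + V_Py²) = 10.535 m/s.

10.5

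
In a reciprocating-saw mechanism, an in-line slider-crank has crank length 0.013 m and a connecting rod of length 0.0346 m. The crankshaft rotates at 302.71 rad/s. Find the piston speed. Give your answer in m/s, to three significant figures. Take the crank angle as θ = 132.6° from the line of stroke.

ω = 302.7 rad/s
For an in-line slider-crank, x = r cosθ + √(L² − r² sin²θ), so v = −rω sinθ·[1 + r cosθ/√(L² − r² sin²θ)].
With r = 0.013 m, L = 0.0346 m, θ = 132.6°: √(L² − r² sin²θ) = 0.03325 m.
v = −0.013·302.7·0.73610·[1 + 0.013·-0.67688/0.03325] = -2.1301 m/s.
|v| = 2.1301 m/s.

2.13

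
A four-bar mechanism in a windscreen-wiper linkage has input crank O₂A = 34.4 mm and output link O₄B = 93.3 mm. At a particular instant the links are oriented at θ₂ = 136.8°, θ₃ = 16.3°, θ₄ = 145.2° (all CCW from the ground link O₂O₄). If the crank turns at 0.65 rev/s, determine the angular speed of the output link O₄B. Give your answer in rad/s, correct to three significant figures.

1.67

ω₂ = 4.084 rad/s (from 0.65 rev/s).
Differentiating the loop-closure r₂e^{iθ₂}+r₃e^{iθ₃}=r₁+r₄e^{iθ₄} gives r₂ω₂e^{iθ₂}+r₃ω₃e^{iθ₃}=r₄ω₄e^{iθ₄}.
Eliminating the other unknown: ω₄ = r₂ω₂ sin(θ₂−θ₃) / [r₄ sin(θ₄−θ₃)].
Numerator sine = +0.86163; denominator sine = +0.77824.
Result = 0.0344·4.084·(+0.86163) / (0.0933·(+0.77824)) = +1.6672 rad/s; magnitude 1.6672 rad/s.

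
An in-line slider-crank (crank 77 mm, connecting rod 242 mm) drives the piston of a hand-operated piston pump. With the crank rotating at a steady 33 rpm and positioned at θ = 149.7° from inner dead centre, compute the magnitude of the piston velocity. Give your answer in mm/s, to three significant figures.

96.9

ω = 2π·33/60 = 3.456 rad/s
For an in-line slider-crank, x = r cosθ + √(L² − r² sin²θ), so v = −rω sinθ·[1 + r cosθ/√(L² − r² sin²θ)].
With r = 0.077 m, L = 0.242 m, θ = 149.7°: √(L² − r² sin²θ) = 0.23886 m.
v = −0.077·3.456·0.50453·[1 + 0.077·-0.86340/0.23886] = -0.096886 m/s.
|v| = 0.096886 m/s = 96.886 mm/s.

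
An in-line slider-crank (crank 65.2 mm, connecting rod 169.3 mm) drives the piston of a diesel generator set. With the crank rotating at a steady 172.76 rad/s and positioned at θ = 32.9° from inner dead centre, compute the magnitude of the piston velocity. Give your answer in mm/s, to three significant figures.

ω = 172.8 rad/s
For an in-line slider-crank, x = r cosθ + √(L² − r² sin²θ), so v = −rω sinθ·[1 + r cosθ/√(L² − r² sin²θ)].
With r = 0.0652 m, L = 0.1693 m, θ = 32.9°: √(L² − r² sin²θ) = 0.16555 m.
v = −0.0652·172.8·0.54317·[1 + 0.0652·0.83962/0.16555] = -8.1414 m/s.
|v| = 8.1414 m/s = 8141.4 mm/s.

8140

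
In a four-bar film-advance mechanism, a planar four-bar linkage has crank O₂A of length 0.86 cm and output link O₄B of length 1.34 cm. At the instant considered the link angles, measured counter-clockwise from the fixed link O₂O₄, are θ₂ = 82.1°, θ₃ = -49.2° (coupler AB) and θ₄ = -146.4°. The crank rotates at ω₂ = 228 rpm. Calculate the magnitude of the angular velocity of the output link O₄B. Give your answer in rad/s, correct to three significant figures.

ω₂ = 23.88 rad/s (from 228 rpm).
Differentiating the loop-closure r₂e^{iθ₂}+r₃e^{iθ₃}=r₁+r₄e^{iθ₄} gives r₂ω₂e^{iθ₂}+r₃ω₃e^{iθ₃}=r₄ω₄e^{iθ₄}.
Eliminating the other unknown: ω₄ = r₂ω₂ sin(θ₂−θ₃) / [r₄ sin(θ₄−θ₃)].
Numerator sine = +0.75126; denominator sine = -0.99211.
Result = 0.0086·23.88·(+0.75126) / (0.0134·(-0.99211)) = -11.603 rad/s; magnitude 11.603 rad/s.

11.6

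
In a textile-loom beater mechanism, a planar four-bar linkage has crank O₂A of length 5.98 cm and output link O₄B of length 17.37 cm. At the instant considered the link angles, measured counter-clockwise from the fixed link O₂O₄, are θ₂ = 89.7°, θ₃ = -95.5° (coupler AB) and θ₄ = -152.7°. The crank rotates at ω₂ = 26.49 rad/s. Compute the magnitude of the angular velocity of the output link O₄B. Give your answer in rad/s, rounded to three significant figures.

0.983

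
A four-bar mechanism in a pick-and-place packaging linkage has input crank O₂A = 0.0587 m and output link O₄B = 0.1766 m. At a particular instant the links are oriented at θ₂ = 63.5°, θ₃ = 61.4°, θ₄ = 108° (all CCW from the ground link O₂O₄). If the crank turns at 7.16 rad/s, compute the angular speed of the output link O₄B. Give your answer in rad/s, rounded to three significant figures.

0.120

ω₂ = 7.16 rad/s
Differentiating the loop-closure r₂e^{iθ₂}+r₃e^{iθ₃}=r₁+r₄e^{iθ₄} gives r₂ω₂e^{iθ₂}+r₃ω₃e^{iθ₃}=r₄ω₄e^{iθ₄}.
Eliminating the other unknown: ω₄ = r₂ω₂ sin(θ₂−θ₃) / [r₄ sin(θ₄−θ₃)].
Numerator sine = +0.03664; denominator sine = +0.72657.
Result = 0.0587·7.16·(+0.03664) / (0.1766·(+0.72657)) = +0.12003 rad/s; magnitude 0.12003 rad/s.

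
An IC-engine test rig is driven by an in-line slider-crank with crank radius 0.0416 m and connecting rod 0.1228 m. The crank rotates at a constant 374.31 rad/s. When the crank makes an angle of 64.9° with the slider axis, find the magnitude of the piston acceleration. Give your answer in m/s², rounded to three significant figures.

1180

ω = 374.3 rad/s
x(θ) = r cosθ + √(L² − r² sin²θ); with ω constant, a = ω²·d²x/dθ².
d²x/dθ² = −r cosθ − r²(cos2θ)/√u − r⁴ sin²2θ/(4u^{3/2}),  u = L² − r² sin²θ = 0.0136607 m².
Substituting r = 0.0416 m, L = 0.1228 m, θ = 64.9°: d²x/dθ² = -0.0084457 m.
a = ω²·d²x/dθ² = (374.3)²·(-0.0084457) = -1183.3 m/s²;  |a| = 1183.3 m/s².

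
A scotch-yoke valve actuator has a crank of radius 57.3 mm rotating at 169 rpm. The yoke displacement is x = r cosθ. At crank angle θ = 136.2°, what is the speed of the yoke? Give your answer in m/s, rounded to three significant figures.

0.702

ω = 17.7 rad/s (from 169 rpm).
x = r cosθ ⇒ ẋ = −rω sinθ.
|v| = rω|sinθ| = 0.0573·17.7·|sin 136.2°| = 0.70188 m/s.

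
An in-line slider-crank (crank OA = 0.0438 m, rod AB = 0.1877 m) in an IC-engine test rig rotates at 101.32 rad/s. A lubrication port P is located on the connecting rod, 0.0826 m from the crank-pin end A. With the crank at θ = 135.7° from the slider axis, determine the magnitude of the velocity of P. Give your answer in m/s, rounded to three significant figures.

ω = 101.3 rad/s.  Crank-pin speed |V_A| = rω = 4.4378 m/s, perpendicular to OA.
Rod angle: sinφ = −(r/L) sinθ ⇒ φ = -9.380°; ω_rod = −rω cosθ/√(L²−r²sin²θ) = +17.151 rad/s.
V_P = V_A + ω_rod × AP, with AP = 0.0826 m along the rod.
Components: V_Px = −rω sinθ − a·ω_rod·sinφ = -2.8686 m/s;  V_Py = rω cosθ + a·ω_rod·cosφ = -1.7784 m/s.
|V_P| = √(V_Px² + V_Py²) = 3.3751 m/s.

3.38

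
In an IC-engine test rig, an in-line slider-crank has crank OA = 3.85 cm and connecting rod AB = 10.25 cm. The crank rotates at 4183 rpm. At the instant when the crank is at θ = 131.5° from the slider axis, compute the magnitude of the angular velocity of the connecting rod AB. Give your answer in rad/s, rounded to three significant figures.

ω = 438 rad/s (converted from 4183 rpm).
The rod makes angle φ with the slider axis where L sinφ = r sinθ; differentiating, L cosφ·φ̇ = r ω cosθ.
L cosφ = √(L² − r² sin²θ) = 0.098361 m.
|ω_rod| = r ω |cosθ| / √(L² − r² sin²θ) = 0.0385·438·0.66262/0.098361 = 113.61 rad/s.

114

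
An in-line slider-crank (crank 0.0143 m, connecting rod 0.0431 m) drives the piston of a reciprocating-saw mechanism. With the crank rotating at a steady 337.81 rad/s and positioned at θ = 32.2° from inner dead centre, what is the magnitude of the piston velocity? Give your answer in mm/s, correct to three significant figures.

3310

ω = 337.8 rad/s
For an in-line slider-crank, x = r cosθ + √(L² − r² sin²θ), so v = −rω sinθ·[1 + r cosθ/√(L² − r² sin²θ)].
With r = 0.0143 m, L = 0.0431 m, θ = 32.2°: √(L² − r² sin²θ) = 0.042421 m.
v = −0.0143·337.8·0.53288·[1 + 0.0143·0.84619/0.042421] = -3.3084 m/s.
|v| = 3.3084 m/s = 3308.4 mm/s.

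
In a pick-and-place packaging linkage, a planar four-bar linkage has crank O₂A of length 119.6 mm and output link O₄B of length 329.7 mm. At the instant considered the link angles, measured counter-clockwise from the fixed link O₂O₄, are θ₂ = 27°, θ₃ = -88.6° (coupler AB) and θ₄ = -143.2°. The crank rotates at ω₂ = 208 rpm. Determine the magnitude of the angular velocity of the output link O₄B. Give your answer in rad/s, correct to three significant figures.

ω₂ = 21.78 rad/s (from 208 rpm).
Differentiating the loop-closure r₂e^{iθ₂}+r₃e^{iθ₃}=r₁+r₄e^{iθ₄} gives r₂ω₂e^{iθ₂}+r₃ω₃e^{iθ₃}=r₄ω₄e^{iθ₄}.
Eliminating the other unknown: ω₄ = r₂ω₂ sin(θ₂−θ₃) / [r₄ sin(θ₄−θ₃)].
Numerator sine = +0.90183; denominator sine = -0.81513.
Result = 0.1196·21.78·(+0.90183) / (0.3297·(-0.81513)) = -8.7419 rad/s; magnitude 8.7419 rad/s.

8.74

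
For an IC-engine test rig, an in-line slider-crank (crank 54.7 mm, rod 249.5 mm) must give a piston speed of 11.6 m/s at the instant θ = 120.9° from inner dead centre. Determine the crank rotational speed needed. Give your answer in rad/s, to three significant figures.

279

For an in-line slider-crank, |v_piston| = rω|sinθ|·[1 + r cosθ/√(L² − r² sin²θ)].
With r = 0.0547 m, L = 0.2495 m, θ = 120.9°: the bracketed kinematic factor |dx/dθ| = 0.041556 m.
ω = v/|dx/dθ| = 11.6/0.041556 = 279.14 rad/s.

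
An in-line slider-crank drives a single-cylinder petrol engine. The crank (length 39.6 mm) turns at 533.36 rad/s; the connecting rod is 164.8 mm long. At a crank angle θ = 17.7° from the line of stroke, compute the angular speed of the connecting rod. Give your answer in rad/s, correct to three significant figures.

ω = 533.4 rad/s
The rod makes angle φ with the slider axis where L sinφ = r sinθ; differentiating, L cosφ·φ̇ = r ω cosθ.
L cosφ = √(L² − r² sin²θ) = 0.16436 m.
|ω_rod| = r ω |cosθ| / √(L² − r² sin²θ) = 0.0396·533.4·0.95266/0.16436 = 122.42 rad/s.

122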